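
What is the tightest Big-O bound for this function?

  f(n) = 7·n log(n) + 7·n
O(n log n)

The dominant term in 7·n log(n) + 7·n is 7·n log(n), which is Θ(n log n).
Lower-order terms (7·n) are asymptotically negligible.
Constants are absorbed, so the tightest bound is O(n log n).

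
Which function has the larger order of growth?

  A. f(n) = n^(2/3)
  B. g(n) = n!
B

f(n) = n^(2/3) is O(n^(2/3)), while g(n) = n! is O(n!).
Since O(n!) grows faster than O(n^(2/3)), g(n) dominates.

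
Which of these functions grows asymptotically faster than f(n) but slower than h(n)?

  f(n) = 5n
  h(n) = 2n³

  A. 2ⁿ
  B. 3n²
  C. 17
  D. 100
B

We need g(n) with 5n = o(g(n)) and g(n) = o(2n³), i.e. O(n) ≺ g ≺ O(n³).
Check each option:
  A. 2ⁿ — O(2ⁿ) does not grow strictly slower than h(n)
  B. 3n² — O(n²) is strictly between O(n) and O(n³) ✓
  C. 17 — O(1) does not grow strictly faster than f(n)
  D. 100 — O(1) does not grow strictly faster than f(n)

Only option B (3n²) lies strictly between.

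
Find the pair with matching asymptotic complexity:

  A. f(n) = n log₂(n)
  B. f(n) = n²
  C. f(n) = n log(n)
A and C

Examining each function:
  A. n log₂(n) is O(n log n)
  B. n² is O(n²)
  C. n log(n) is O(n log n)

Functions A and C both have the same complexity class.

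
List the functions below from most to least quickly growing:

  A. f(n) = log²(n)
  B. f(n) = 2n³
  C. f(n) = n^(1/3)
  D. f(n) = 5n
B > D > C > A

Comparing growth rates:
B = 2n³ is O(n³)
D = 5n is O(n)
C = n^(1/3) is O(n^(1/3))
A = log²(n) is O(log² n)

Therefore, the order from fastest to slowest is: B > D > C > A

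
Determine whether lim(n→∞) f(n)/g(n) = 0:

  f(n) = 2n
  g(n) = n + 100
False

f(n) = 2n is O(n), and g(n) = n + 100 is O(n).
Since they have the same growth rate, f(n) = o(g(n)) is false.
(f = o(g) requires f to grow strictly slower, not equal.)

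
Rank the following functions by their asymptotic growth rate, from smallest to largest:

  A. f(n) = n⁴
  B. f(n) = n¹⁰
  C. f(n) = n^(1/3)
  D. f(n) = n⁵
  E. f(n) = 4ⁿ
C < A < D < B < E

Comparing growth rates:
C = n^(1/3) is O(n^(1/3))
A = n⁴ is O(n⁴)
D = n⁵ is O(n⁵)
B = n¹⁰ is O(n¹⁰)
E = 4ⁿ is O(4ⁿ)

Therefore, the order from slowest to fastest is: C < A < D < B < E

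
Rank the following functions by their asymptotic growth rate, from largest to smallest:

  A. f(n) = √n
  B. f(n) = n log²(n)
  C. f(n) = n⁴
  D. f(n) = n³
C > D > B > A

Comparing growth rates:
C = n⁴ is O(n⁴)
D = n³ is O(n³)
B = n log²(n) is O(n log² n)
A = √n is O(√n)

Therefore, the order from fastest to slowest is: C > D > B > A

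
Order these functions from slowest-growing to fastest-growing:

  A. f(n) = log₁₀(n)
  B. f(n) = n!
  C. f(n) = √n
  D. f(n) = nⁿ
A < C < B < D

Comparing growth rates:
A = log₁₀(n) is O(log n)
C = √n is O(√n)
B = n! is O(n!)
D = nⁿ is O(nⁿ)

Therefore, the order from slowest to fastest is: A < C < B < D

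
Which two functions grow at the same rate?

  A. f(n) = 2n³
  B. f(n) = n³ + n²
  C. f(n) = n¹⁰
A and B

Examining each function:
  A. 2n³ is O(n³)
  B. n³ + n² is O(n³)
  C. n¹⁰ is O(n¹⁰)

Functions A and B both have the same complexity class.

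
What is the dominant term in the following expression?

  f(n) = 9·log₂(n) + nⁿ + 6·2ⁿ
nⁿ

Looking at each term:
  - 9·log₂(n) is O(log n)
  - nⁿ is O(nⁿ)
  - 6·2ⁿ is O(2ⁿ)

The term nⁿ (O(nⁿ)) grows fastest and dominates all others.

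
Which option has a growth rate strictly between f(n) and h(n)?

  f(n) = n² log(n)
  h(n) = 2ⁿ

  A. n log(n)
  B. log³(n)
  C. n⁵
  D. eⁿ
C

We need g(n) with n² log(n) = o(g(n)) and g(n) = o(2ⁿ), i.e. O(n² log n) ≺ g ≺ O(2ⁿ).
Check each option:
  A. n log(n) — O(n log n) does not grow strictly faster than f(n)
  B. log³(n) — O(log³ n) does not grow strictly faster than f(n)
  C. n⁵ — O(n⁵) is strictly between O(n² log n) and O(2ⁿ) ✓
  D. eⁿ — O(eⁿ) does not grow strictly slower than h(n)

Only option C (n⁵) lies strictly between.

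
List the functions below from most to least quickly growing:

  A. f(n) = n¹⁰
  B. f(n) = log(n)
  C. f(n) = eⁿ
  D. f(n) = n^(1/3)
C > A > D > B

Comparing growth rates:
C = eⁿ is O(eⁿ)
A = n¹⁰ is O(n¹⁰)
D = n^(1/3) is O(n^(1/3))
B = log(n) is O(log n)

Therefore, the order from fastest to slowest is: C > A > D > B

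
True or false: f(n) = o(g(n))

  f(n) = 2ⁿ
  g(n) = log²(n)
False

f(n) = 2ⁿ is O(2ⁿ), and g(n) = log²(n) is O(log² n).
Since O(2ⁿ) grows faster than or equal to O(log² n), f(n) = o(g(n)) is false.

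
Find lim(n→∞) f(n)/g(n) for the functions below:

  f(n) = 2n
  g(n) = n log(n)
0

Since 2n (O(n)) grows slower than n log(n) (O(n log n)),
the ratio f(n)/g(n) → 0 as n → ∞.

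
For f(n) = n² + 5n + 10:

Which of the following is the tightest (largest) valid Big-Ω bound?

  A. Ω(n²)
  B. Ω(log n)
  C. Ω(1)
A

f(n) = n² + 5n + 10 is Ω(n²).
All listed options are valid Big-Ω bounds (lower bounds),
but Ω(n²) is the tightest (largest valid bound).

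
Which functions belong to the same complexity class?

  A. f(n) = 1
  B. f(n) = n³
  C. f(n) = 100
A and C

Examining each function:
  A. 1 is O(1)
  B. n³ is O(n³)
  C. 100 is O(1)

Functions A and C both have the same complexity class.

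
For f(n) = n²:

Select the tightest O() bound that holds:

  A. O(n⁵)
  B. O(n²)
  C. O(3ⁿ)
B

f(n) = n² is O(n²).
All listed options are valid Big-O bounds (upper bounds),
but O(n²) is the tightest (smallest valid bound).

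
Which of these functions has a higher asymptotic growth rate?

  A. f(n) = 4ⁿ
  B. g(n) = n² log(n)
A

f(n) = 4ⁿ is O(4ⁿ), while g(n) = n² log(n) is O(n² log n).
Since O(4ⁿ) grows faster than O(n² log n), f(n) dominates.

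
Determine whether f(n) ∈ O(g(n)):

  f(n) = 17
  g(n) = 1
True

f(n) = 17 and g(n) = 1 are both O(1).
Big-O permits equal growth rates (f ≤ c·g for some c), so f(n) = O(g(n)) is true.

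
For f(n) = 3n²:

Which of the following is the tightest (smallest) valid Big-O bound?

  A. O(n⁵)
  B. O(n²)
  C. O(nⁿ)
B

f(n) = 3n² is O(n²).
All listed options are valid Big-O bounds (upper bounds),
but O(n²) is the tightest (smallest valid bound).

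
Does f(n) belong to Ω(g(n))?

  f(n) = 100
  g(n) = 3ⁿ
False

f(n) = 100 is O(1), and g(n) = 3ⁿ is O(3ⁿ).
Since O(1) grows slower than O(3ⁿ), f(n) = Ω(g(n)) is false.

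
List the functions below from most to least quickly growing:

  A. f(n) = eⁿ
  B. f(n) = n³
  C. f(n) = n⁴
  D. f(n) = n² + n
A > C > B > D

Comparing growth rates:
A = eⁿ is O(eⁿ)
C = n⁴ is O(n⁴)
B = n³ is O(n³)
D = n² + n is O(n²)

Therefore, the order from fastest to slowest is: A > C > B > D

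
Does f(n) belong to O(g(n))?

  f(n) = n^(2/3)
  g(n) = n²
True

f(n) = n^(2/3) is O(n^(2/3)), and g(n) = n² is O(n²).
Since O(n^(2/3)) ⊆ O(n²) (f grows no faster than g), f(n) = O(g(n)) is true.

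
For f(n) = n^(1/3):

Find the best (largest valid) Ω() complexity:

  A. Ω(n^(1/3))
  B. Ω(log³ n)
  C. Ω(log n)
A

f(n) = n^(1/3) is Ω(n^(1/3)).
All listed options are valid Big-Ω bounds (lower bounds),
but Ω(n^(1/3)) is the tightest (largest valid bound).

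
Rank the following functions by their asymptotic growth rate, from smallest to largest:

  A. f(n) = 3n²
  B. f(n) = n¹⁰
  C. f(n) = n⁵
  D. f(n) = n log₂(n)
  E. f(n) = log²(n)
E < D < A < C < B

Comparing growth rates:
E = log²(n) is O(log² n)
D = n log₂(n) is O(n log n)
A = 3n² is O(n²)
C = n⁵ is O(n⁵)
B = n¹⁰ is O(n¹⁰)

Therefore, the order from slowest to fastest is: E < D < A < C < B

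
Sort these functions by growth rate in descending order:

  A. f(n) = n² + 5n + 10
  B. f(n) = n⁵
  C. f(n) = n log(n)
B > A > C

Comparing growth rates:
B = n⁵ is O(n⁵)
A = n² + 5n + 10 is O(n²)
C = n log(n) is O(n log n)

Therefore, the order from fastest to slowest is: B > A > C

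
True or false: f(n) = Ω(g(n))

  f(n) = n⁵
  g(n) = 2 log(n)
True

f(n) = n⁵ is O(n⁵), and g(n) = 2 log(n) is O(log n).
Since O(n⁵) grows at least as fast as O(log n), f(n) = Ω(g(n)) is true.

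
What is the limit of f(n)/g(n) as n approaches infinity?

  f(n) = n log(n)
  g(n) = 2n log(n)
1/2

Since n log(n) and 2n log(n) have the same growth rate (O(n log n)),
the ratio converges to a constant: 1/2.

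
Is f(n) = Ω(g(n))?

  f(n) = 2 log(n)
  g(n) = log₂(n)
True

f(n) = 2 log(n) and g(n) = log₂(n) are both O(log n).
Big-Ω permits equal growth rates (f ≥ c·g for some c > 0), so f(n) = Ω(g(n)) is true.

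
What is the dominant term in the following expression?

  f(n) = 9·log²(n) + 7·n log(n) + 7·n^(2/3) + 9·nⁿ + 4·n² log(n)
9·nⁿ

Looking at each term:
  - 9·log²(n) is O(log² n)
  - 7·n log(n) is O(n log n)
  - 7·n^(2/3) is O(n^(2/3))
  - 9·nⁿ is O(nⁿ)
  - 4·n² log(n) is O(n² log n)

The term 9·nⁿ (O(nⁿ)) grows fastest and dominates all others.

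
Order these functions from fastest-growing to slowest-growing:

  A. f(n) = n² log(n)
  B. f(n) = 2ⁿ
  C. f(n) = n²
B > A > C

Comparing growth rates:
B = 2ⁿ is O(2ⁿ)
A = n² log(n) is O(n² log n)
C = n² is O(n²)

Therefore, the order from fastest to slowest is: B > A > C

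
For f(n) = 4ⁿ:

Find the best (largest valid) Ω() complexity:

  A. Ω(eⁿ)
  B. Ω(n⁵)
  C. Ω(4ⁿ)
C

f(n) = 4ⁿ is Ω(4ⁿ).
All listed options are valid Big-Ω bounds (lower bounds),
but Ω(4ⁿ) is the tightest (largest valid bound).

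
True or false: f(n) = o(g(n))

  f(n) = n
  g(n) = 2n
False

f(n) = n is O(n), and g(n) = 2n is O(n).
Since they have the same growth rate, f(n) = o(g(n)) is false.
(f = o(g) requires f to grow strictly slower, not equal.)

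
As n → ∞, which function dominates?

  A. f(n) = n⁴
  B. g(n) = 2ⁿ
B

f(n) = n⁴ is O(n⁴), while g(n) = 2ⁿ is O(2ⁿ).
Since O(2ⁿ) grows faster than O(n⁴), g(n) dominates.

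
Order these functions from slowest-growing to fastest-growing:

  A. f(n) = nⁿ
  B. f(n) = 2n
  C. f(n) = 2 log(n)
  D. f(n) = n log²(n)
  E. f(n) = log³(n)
C < E < B < D < A

Comparing growth rates:
C = 2 log(n) is O(log n)
E = log³(n) is O(log³ n)
B = 2n is O(n)
D = n log²(n) is O(n log² n)
A = nⁿ is O(nⁿ)

Therefore, the order from slowest to fastest is: C < E < B < D < A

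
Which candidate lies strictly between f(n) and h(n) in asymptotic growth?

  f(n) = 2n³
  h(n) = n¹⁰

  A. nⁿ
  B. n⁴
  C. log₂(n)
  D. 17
B

We need g(n) with 2n³ = o(g(n)) and g(n) = o(n¹⁰), i.e. O(n³) ≺ g ≺ O(n¹⁰).
Check each option:
  A. nⁿ — O(nⁿ) does not grow strictly slower than h(n)
  B. n⁴ — O(n⁴) is strictly between O(n³) and O(n¹⁰) ✓
  C. log₂(n) — O(log n) does not grow strictly faster than f(n)
  D. 17 — O(1) does not grow strictly faster than f(n)

Only option B (n⁴) lies strictly between.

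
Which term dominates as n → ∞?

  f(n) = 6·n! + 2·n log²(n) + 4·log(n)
6·n!

Looking at each term:
  - 6·n! is O(n!)
  - 2·n log²(n) is O(n log² n)
  - 4·log(n) is O(log n)

The term 6·n! (O(n!)) grows fastest and dominates all others.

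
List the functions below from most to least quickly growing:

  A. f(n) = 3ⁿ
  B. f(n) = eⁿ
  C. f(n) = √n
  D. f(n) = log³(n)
A > B > C > D

Comparing growth rates:
A = 3ⁿ is O(3ⁿ)
B = eⁿ is O(eⁿ)
C = √n is O(√n)
D = log³(n) is O(log³ n)

Therefore, the order from fastest to slowest is: A > B > C > D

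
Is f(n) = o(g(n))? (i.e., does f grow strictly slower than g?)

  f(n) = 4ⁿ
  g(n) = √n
False

f(n) = 4ⁿ is O(4ⁿ), and g(n) = √n is O(√n).
Since O(4ⁿ) grows faster than or equal to O(√n), f(n) = o(g(n)) is false.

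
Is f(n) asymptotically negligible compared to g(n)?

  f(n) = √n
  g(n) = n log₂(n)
True

f(n) = √n is O(√n), and g(n) = n log₂(n) is O(n log n).
Since O(√n) grows strictly slower than O(n log n), f(n) = o(g(n)) is true.
This means lim(n→∞) f(n)/g(n) = 0.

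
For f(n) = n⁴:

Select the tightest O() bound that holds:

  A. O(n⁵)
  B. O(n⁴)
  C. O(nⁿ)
B

f(n) = n⁴ is O(n⁴).
All listed options are valid Big-O bounds (upper bounds),
but O(n⁴) is the tightest (smallest valid bound).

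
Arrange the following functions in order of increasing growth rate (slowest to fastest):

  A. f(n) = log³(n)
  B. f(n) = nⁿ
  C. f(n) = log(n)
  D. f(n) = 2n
C < A < D < B

Comparing growth rates:
C = log(n) is O(log n)
A = log³(n) is O(log³ n)
D = 2n is O(n)
B = nⁿ is O(nⁿ)

Therefore, the order from slowest to fastest is: C < A < D < B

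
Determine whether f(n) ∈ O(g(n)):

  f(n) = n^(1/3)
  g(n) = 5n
True

f(n) = n^(1/3) is O(n^(1/3)), and g(n) = 5n is O(n).
Since O(n^(1/3)) ⊆ O(n) (f grows no faster than g), f(n) = O(g(n)) is true.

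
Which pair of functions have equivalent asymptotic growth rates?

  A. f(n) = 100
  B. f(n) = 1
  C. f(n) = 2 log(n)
A and B

Examining each function:
  A. 100 is O(1)
  B. 1 is O(1)
  C. 2 log(n) is O(log n)

Functions A and B both have the same complexity class.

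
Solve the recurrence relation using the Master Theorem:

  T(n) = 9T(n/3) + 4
Θ(n²)

Master Theorem: a = 9, b = 3, f(n) = 4.
Compute the critical exponent d = log₃(9) = 2.
Compare f(n) = Θ(1) against n^d:
  k = 0 < d = 2, so f(n) = O(n^(d-ε)) — Case 1.
  The recursion cost dominates: T(n) = Θ(n^d) = Θ(n²).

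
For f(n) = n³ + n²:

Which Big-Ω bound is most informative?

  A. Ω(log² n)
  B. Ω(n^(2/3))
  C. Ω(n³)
C

f(n) = n³ + n² is Ω(n³).
All listed options are valid Big-Ω bounds (lower bounds),
but Ω(n³) is the tightest (largest valid bound).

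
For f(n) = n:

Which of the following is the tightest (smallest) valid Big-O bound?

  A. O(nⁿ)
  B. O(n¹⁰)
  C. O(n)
C

f(n) = n is O(n).
All listed options are valid Big-O bounds (upper bounds),
but O(n) is the tightest (smallest valid bound).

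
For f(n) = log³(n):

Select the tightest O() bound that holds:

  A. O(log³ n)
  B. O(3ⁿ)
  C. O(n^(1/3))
A

f(n) = log³(n) is O(log³ n).
All listed options are valid Big-O bounds (upper bounds),
but O(log³ n) is the tightest (smallest valid bound).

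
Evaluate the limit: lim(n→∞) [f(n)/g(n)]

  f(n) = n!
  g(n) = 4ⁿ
∞

Since n! (O(n!)) grows faster than 4ⁿ (O(4ⁿ)),
the ratio f(n)/g(n) → ∞ as n → ∞.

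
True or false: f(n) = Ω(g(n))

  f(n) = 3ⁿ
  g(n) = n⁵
True

f(n) = 3ⁿ is O(3ⁿ), and g(n) = n⁵ is O(n⁵).
Since O(3ⁿ) grows at least as fast as O(n⁵), f(n) = Ω(g(n)) is true.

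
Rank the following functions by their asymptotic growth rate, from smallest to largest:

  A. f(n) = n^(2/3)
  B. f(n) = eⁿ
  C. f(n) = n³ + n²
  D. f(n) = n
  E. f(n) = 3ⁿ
A < D < C < B < E

Comparing growth rates:
A = n^(2/3) is O(n^(2/3))
D = n is O(n)
C = n³ + n² is O(n³)
B = eⁿ is O(eⁿ)
E = 3ⁿ is O(3ⁿ)

Therefore, the order from slowest to fastest is: A < D < C < B < E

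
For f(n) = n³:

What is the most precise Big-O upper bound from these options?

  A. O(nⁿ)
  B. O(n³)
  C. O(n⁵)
B

f(n) = n³ is O(n³).
All listed options are valid Big-O bounds (upper bounds),
but O(n³) is the tightest (smallest valid bound).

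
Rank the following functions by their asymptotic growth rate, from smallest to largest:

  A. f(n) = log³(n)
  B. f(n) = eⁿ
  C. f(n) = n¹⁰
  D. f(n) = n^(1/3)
A < D < C < B

Comparing growth rates:
A = log³(n) is O(log³ n)
D = n^(1/3) is O(n^(1/3))
C = n¹⁰ is O(n¹⁰)
B = eⁿ is O(eⁿ)

Therefore, the order from slowest to fastest is: A < D < C < B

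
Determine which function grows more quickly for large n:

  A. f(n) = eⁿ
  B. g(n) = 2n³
A

f(n) = eⁿ is O(eⁿ), while g(n) = 2n³ is O(n³).
Since O(eⁿ) grows faster than O(n³), f(n) dominates.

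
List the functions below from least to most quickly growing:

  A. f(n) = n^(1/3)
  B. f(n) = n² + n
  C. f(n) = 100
C < A < B

Comparing growth rates:
C = 100 is O(1)
A = n^(1/3) is O(n^(1/3))
B = n² + n is O(n²)

Therefore, the order from slowest to fastest is: C < A < B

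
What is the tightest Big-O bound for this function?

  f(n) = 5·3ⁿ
O(3ⁿ)

The dominant term in 5·3ⁿ is 5·3ⁿ, which is Θ(3ⁿ).
Constants are absorbed, so the tightest bound is O(3ⁿ).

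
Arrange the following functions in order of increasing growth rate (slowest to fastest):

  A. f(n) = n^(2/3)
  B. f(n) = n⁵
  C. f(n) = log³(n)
C < A < B

Comparing growth rates:
C = log³(n) is O(log³ n)
A = n^(2/3) is O(n^(2/3))
B = n⁵ is O(n⁵)

Therefore, the order from slowest to fastest is: C < A < B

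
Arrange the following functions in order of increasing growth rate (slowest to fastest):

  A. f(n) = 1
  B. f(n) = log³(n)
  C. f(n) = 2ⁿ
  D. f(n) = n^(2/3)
A < B < D < C

Comparing growth rates:
A = 1 is O(1)
B = log³(n) is O(log³ n)
D = n^(2/3) is O(n^(2/3))
C = 2ⁿ is O(2ⁿ)

Therefore, the order from slowest to fastest is: A < B < D < C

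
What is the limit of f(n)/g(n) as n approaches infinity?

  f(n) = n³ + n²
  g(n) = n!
0

Since n³ + n² (O(n³)) grows slower than n! (O(n!)),
the ratio f(n)/g(n) → 0 as n → ∞.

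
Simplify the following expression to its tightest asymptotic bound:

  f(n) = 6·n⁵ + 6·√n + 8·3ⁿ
Θ(3ⁿ)

Order the terms by growth rate: 6·√n ≺ 6·n⁵ ≺ 8·3ⁿ.
The fastest-growing term 8·3ⁿ dominates as n → ∞; dropping its constant factor gives Θ(3ⁿ).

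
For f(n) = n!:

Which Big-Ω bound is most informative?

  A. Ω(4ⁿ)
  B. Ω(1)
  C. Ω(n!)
C

f(n) = n! is Ω(n!).
All listed options are valid Big-Ω bounds (lower bounds),
but Ω(n!) is the tightest (largest valid bound).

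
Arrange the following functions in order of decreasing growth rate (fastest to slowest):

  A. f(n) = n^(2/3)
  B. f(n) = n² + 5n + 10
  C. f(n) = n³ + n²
C > B > A

Comparing growth rates:
C = n³ + n² is O(n³)
B = n² + 5n + 10 is O(n²)
A = n^(2/3) is O(n^(2/3))

Therefore, the order from fastest to slowest is: C > B > A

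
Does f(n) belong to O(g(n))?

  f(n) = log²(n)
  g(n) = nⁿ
True

f(n) = log²(n) is O(log² n), and g(n) = nⁿ is O(nⁿ).
Since O(log² n) ⊆ O(nⁿ) (f grows no faster than g), f(n) = O(g(n)) is true.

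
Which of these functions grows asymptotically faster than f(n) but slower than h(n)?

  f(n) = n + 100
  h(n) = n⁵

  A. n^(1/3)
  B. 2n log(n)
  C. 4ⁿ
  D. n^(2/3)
B

We need g(n) with n + 100 = o(g(n)) and g(n) = o(n⁵), i.e. O(n) ≺ g ≺ O(n⁵).
Check each option:
  A. n^(1/3) — O(n^(1/3)) does not grow strictly faster than f(n)
  B. 2n log(n) — O(n log n) is strictly between O(n) and O(n⁵) ✓
  C. 4ⁿ — O(4ⁿ) does not grow strictly slower than h(n)
  D. n^(2/3) — O(n^(2/3)) does not grow strictly faster than f(n)

Only option B (2n log(n)) lies strictly between.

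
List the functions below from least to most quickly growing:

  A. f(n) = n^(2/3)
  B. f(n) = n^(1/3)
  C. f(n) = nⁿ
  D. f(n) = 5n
B < A < D < C

Comparing growth rates:
B = n^(1/3) is O(n^(1/3))
A = n^(2/3) is O(n^(2/3))
D = 5n is O(n)
C = nⁿ is O(nⁿ)

Therefore, the order from slowest to fastest is: B < A < D < C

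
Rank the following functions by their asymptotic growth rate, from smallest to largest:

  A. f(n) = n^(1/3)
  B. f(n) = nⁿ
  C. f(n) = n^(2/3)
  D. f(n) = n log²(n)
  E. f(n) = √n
A < E < C < D < B

Comparing growth rates:
A = n^(1/3) is O(n^(1/3))
E = √n is O(√n)
C = n^(2/3) is O(n^(2/3))
D = n log²(n) is O(n log² n)
B = nⁿ is O(nⁿ)

Therefore, the order from slowest to fastest is: A < E < C < D < B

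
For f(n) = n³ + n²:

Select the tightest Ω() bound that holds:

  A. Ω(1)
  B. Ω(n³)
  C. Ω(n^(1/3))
B

f(n) = n³ + n² is Ω(n³).
All listed options are valid Big-Ω bounds (lower bounds),
but Ω(n³) is the tightest (largest valid bound).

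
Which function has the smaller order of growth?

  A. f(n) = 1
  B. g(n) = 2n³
A

f(n) = 1 is O(1), while g(n) = 2n³ is O(n³).
Since O(1) grows slower than O(n³), f(n) is dominated.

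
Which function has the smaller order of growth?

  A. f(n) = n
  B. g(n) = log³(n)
B

f(n) = n is O(n), while g(n) = log³(n) is O(log³ n).
Since O(log³ n) grows slower than O(n), g(n) is dominated.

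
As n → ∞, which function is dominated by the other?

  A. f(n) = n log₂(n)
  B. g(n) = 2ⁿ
A

f(n) = n log₂(n) is O(n log n), while g(n) = 2ⁿ is O(2ⁿ).
Since O(n log n) grows slower than O(2ⁿ), f(n) is dominated.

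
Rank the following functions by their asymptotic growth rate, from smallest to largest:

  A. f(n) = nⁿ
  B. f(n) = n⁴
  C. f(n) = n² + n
C < B < A

Comparing growth rates:
C = n² + n is O(n²)
B = n⁴ is O(n⁴)
A = nⁿ is O(nⁿ)

Therefore, the order from slowest to fastest is: C < B < A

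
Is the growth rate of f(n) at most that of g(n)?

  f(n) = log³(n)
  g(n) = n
True

f(n) = log³(n) is O(log³ n), and g(n) = n is O(n).
Since O(log³ n) ⊆ O(n) (f grows no faster than g), f(n) = O(g(n)) is true.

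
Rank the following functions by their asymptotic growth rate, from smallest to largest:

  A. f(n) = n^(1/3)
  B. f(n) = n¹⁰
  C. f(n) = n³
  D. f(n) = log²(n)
D < A < C < B

Comparing growth rates:
D = log²(n) is O(log² n)
A = n^(1/3) is O(n^(1/3))
C = n³ is O(n³)
B = n¹⁰ is O(n¹⁰)

Therefore, the order from slowest to fastest is: D < A < C < B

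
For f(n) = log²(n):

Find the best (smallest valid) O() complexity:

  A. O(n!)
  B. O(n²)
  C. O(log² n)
C

f(n) = log²(n) is O(log² n).
All listed options are valid Big-O bounds (upper bounds),
but O(log² n) is the tightest (smallest valid bound).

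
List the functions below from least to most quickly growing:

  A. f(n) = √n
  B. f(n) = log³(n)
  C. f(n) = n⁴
B < A < C

Comparing growth rates:
B = log³(n) is O(log³ n)
A = √n is O(√n)
C = n⁴ is O(n⁴)

Therefore, the order from slowest to fastest is: B < A < C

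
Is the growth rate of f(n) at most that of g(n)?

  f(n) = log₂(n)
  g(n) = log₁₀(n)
True

f(n) = log₂(n) and g(n) = log₁₀(n) are both O(log n).
Big-O permits equal growth rates (f ≤ c·g for some c), so f(n) = O(g(n)) is true.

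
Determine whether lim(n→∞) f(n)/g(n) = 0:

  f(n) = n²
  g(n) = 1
False

f(n) = n² is O(n²), and g(n) = 1 is O(1).
Since O(n²) grows faster than or equal to O(1), f(n) = o(g(n)) is false.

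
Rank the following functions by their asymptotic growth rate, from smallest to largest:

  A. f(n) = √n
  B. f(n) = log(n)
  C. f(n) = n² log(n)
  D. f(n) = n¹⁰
B < A < C < D

Comparing growth rates:
B = log(n) is O(log n)
A = √n is O(√n)
C = n² log(n) is O(n² log n)
D = n¹⁰ is O(n¹⁰)

Therefore, the order from slowest to fastest is: B < A < C < D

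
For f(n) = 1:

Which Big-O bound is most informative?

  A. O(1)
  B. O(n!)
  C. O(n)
A

f(n) = 1 is O(1).
All listed options are valid Big-O bounds (upper bounds),
but O(1) is the tightest (smallest valid bound).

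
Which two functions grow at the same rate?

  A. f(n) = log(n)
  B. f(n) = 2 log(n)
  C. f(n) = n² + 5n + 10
A and B

Examining each function:
  A. log(n) is O(log n)
  B. 2 log(n) is O(log n)
  C. n² + 5n + 10 is O(n²)

Functions A and B both have the same complexity class.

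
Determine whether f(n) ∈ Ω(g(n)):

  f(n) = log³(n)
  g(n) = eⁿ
False

f(n) = log³(n) is O(log³ n), and g(n) = eⁿ is O(eⁿ).
Since O(log³ n) grows slower than O(eⁿ), f(n) = Ω(g(n)) is false.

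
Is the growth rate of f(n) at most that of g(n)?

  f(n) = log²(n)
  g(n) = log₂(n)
False

f(n) = log²(n) is O(log² n), and g(n) = log₂(n) is O(log n).
Since O(log² n) grows faster than O(log n), f(n) = O(g(n)) is false.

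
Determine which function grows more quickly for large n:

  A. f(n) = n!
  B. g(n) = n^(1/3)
A

f(n) = n! is O(n!), while g(n) = n^(1/3) is O(n^(1/3)).
Since O(n!) grows faster than O(n^(1/3)), f(n) dominates.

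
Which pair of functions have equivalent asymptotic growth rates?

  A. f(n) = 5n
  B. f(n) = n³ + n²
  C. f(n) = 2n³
B and C

Examining each function:
  A. 5n is O(n)
  B. n³ + n² is O(n³)
  C. 2n³ is O(n³)

Functions B and C both have the same complexity class.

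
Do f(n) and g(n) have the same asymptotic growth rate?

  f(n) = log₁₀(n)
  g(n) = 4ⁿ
False

f(n) = log₁₀(n) is O(log n), and g(n) = 4ⁿ is O(4ⁿ).
Since they have different growth rates, f(n) = Θ(g(n)) is false.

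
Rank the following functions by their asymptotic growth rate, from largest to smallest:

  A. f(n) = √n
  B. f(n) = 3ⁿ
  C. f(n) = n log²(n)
B > C > A

Comparing growth rates:
B = 3ⁿ is O(3ⁿ)
C = n log²(n) is O(n log² n)
A = √n is O(√n)

Therefore, the order from fastest to slowest is: B > C > A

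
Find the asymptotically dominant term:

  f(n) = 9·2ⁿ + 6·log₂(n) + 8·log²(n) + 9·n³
9·2ⁿ

Looking at each term:
  - 9·2ⁿ is O(2ⁿ)
  - 6·log₂(n) is O(log n)
  - 8·log²(n) is O(log² n)
  - 9·n³ is O(n³)

The term 9·2ⁿ (O(2ⁿ)) grows fastest and dominates all others.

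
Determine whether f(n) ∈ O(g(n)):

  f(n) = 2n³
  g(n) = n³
True

f(n) = 2n³ and g(n) = n³ are both O(n³).
Big-O permits equal growth rates (f ≤ c·g for some c), so f(n) = O(g(n)) is true.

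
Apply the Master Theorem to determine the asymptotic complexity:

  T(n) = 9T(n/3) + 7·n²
Θ(n² log n)

Master Theorem: a = 9, b = 3, f(n) = 7·n².
Compute the critical exponent d = log₃(9) = 2.
Compare f(n) = Θ(n²) against n^d:
  k = 2 = d, so f(n) = Θ(n^d) — Case 2.
  Work is balanced across levels: T(n) = Θ(n^d log n) = Θ(n² log n).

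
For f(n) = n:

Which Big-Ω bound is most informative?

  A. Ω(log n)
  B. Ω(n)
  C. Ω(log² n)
B

f(n) = n is Ω(n).
All listed options are valid Big-Ω bounds (lower bounds),
but Ω(n) is the tightest (largest valid bound).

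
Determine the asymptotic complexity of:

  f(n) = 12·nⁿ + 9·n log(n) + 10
O(nⁿ)

The dominant term in 12·nⁿ + 9·n log(n) + 10 is 12·nⁿ, which is Θ(nⁿ).
Lower-order terms (9·n log(n), 10) are asymptotically negligible.
Constants are absorbed, so the tightest bound is O(nⁿ).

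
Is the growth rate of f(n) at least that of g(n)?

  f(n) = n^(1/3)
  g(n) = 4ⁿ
False

f(n) = n^(1/3) is O(n^(1/3)), and g(n) = 4ⁿ is O(4ⁿ).
Since O(n^(1/3)) grows slower than O(4ⁿ), f(n) = Ω(g(n)) is false.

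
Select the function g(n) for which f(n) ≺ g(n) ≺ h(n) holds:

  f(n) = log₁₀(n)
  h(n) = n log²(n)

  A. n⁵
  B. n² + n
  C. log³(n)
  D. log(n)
C

We need g(n) with log₁₀(n) = o(g(n)) and g(n) = o(n log²(n)), i.e. O(log n) ≺ g ≺ O(n log² n).
Check each option:
  A. n⁵ — O(n⁵) does not grow strictly slower than h(n)
  B. n² + n — O(n²) does not grow strictly slower than h(n)
  C. log³(n) — O(log³ n) is strictly between O(log n) and O(n log² n) ✓
  D. log(n) — O(log n) does not grow strictly faster than f(n)

Only option C (log³(n)) lies strictly between.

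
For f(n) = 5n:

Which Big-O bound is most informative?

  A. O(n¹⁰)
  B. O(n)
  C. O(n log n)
B

f(n) = 5n is O(n).
All listed options are valid Big-O bounds (upper bounds),
but O(n) is the tightest (smallest valid bound).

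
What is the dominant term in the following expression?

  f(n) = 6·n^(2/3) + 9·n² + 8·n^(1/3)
9·n²

Looking at each term:
  - 6·n^(2/3) is O(n^(2/3))
  - 9·n² is O(n²)
  - 8·n^(1/3) is O(n^(1/3))

The term 9·n² (O(n²)) grows fastest and dominates all others.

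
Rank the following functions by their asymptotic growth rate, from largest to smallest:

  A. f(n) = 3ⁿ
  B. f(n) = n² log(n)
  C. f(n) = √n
A > B > C

Comparing growth rates:
A = 3ⁿ is O(3ⁿ)
B = n² log(n) is O(n² log n)
C = √n is O(√n)

Therefore, the order from fastest to slowest is: A > B > C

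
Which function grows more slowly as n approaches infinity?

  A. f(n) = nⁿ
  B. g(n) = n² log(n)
B

f(n) = nⁿ is O(nⁿ), while g(n) = n² log(n) is O(n² log n).
Since O(n² log n) grows slower than O(nⁿ), g(n) is dominated.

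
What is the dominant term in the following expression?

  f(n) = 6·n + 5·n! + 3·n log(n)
5·n!

Looking at each term:
  - 6·n is O(n)
  - 5·n! is O(n!)
  - 3·n log(n) is O(n log n)

The term 5·n! (O(n!)) grows fastest and dominates all others.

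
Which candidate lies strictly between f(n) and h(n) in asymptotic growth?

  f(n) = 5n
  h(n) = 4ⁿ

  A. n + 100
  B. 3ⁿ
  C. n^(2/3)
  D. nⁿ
B

We need g(n) with 5n = o(g(n)) and g(n) = o(4ⁿ), i.e. O(n) ≺ g ≺ O(4ⁿ).
Check each option:
  A. n + 100 — O(n) does not grow strictly faster than f(n)
  B. 3ⁿ — O(3ⁿ) is strictly between O(n) and O(4ⁿ) ✓
  C. n^(2/3) — O(n^(2/3)) does not grow strictly faster than f(n)
  D. nⁿ — O(nⁿ) does not grow strictly slower than h(n)

Only option B (3ⁿ) lies strictly between.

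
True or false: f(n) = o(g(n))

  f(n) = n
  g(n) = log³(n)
False

f(n) = n is O(n), and g(n) = log³(n) is O(log³ n).
Since O(n) grows faster than or equal to O(log³ n), f(n) = o(g(n)) is false.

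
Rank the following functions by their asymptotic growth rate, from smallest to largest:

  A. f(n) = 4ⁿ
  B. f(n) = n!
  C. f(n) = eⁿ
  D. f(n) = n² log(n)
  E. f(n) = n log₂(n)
E < D < C < A < B

Comparing growth rates:
E = n log₂(n) is O(n log n)
D = n² log(n) is O(n² log n)
C = eⁿ is O(eⁿ)
A = 4ⁿ is O(4ⁿ)
B = n! is O(n!)

Therefore, the order from slowest to fastest is: E < D < C < A < B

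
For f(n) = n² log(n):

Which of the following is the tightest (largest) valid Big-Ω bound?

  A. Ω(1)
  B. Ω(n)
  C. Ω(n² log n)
C

f(n) = n² log(n) is Ω(n² log n).
All listed options are valid Big-Ω bounds (lower bounds),
but Ω(n² log n) is the tightest (largest valid bound).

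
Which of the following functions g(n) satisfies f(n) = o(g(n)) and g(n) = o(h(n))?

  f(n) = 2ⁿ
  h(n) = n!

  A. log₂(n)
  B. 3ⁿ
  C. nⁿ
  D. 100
B

We need g(n) with 2ⁿ = o(g(n)) and g(n) = o(n!), i.e. O(2ⁿ) ≺ g ≺ O(n!).
Check each option:
  A. log₂(n) — O(log n) does not grow strictly faster than f(n)
  B. 3ⁿ — O(3ⁿ) is strictly between O(2ⁿ) and O(n!) ✓
  C. nⁿ — O(nⁿ) does not grow strictly slower than h(n)
  D. 100 — O(1) does not grow strictly faster than f(n)

Only option B (3ⁿ) lies strictly between.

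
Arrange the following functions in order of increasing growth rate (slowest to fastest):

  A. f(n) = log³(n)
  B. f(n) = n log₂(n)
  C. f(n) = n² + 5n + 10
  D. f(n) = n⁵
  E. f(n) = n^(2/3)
A < E < B < C < D

Comparing growth rates:
A = log³(n) is O(log³ n)
E = n^(2/3) is O(n^(2/3))
B = n log₂(n) is O(n log n)
C = n² + 5n + 10 is O(n²)
D = n⁵ is O(n⁵)

Therefore, the order from slowest to fastest is: A < E < B < C < D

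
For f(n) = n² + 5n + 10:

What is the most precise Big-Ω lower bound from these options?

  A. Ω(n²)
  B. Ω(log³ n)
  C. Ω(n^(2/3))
A

f(n) = n² + 5n + 10 is Ω(n²).
All listed options are valid Big-Ω bounds (lower bounds),
but Ω(n²) is the tightest (largest valid bound).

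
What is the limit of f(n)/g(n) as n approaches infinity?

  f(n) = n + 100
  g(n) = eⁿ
0

Since n + 100 (O(n)) grows slower than eⁿ (O(eⁿ)),
the ratio f(n)/g(n) → 0 as n → ∞.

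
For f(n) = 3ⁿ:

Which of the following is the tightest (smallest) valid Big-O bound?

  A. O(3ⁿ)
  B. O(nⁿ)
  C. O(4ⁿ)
A

f(n) = 3ⁿ is O(3ⁿ).
All listed options are valid Big-O bounds (upper bounds),
but O(3ⁿ) is the tightest (smallest valid bound).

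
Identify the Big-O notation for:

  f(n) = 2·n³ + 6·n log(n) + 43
O(n³)

The dominant term in 2·n³ + 6·n log(n) + 43 is 2·n³, which is Θ(n³).
Lower-order terms (6·n log(n), 43) are asymptotically negligible.
Constants are absorbed, so the tightest bound is O(n³).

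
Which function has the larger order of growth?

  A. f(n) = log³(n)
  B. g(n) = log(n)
A

f(n) = log³(n) is O(log³ n), while g(n) = log(n) is O(log n).
Since O(log³ n) grows faster than O(log n), f(n) dominates.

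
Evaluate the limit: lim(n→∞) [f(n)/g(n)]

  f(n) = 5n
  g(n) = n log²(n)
0

Since 5n (O(n)) grows slower than n log²(n) (O(n log² n)),
the ratio f(n)/g(n) → 0 as n → ∞.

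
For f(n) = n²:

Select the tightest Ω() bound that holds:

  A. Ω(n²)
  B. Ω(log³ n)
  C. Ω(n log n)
A

f(n) = n² is Ω(n²).
All listed options are valid Big-Ω bounds (lower bounds),
but Ω(n²) is the tightest (largest valid bound).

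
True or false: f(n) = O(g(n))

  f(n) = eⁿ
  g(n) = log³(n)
False

f(n) = eⁿ is O(eⁿ), and g(n) = log³(n) is O(log³ n).
Since O(eⁿ) grows faster than O(log³ n), f(n) = O(g(n)) is false.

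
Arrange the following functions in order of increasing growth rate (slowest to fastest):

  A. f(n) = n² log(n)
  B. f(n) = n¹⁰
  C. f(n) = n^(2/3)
C < A < B

Comparing growth rates:
C = n^(2/3) is O(n^(2/3))
A = n² log(n) is O(n² log n)
B = n¹⁰ is O(n¹⁰)

Therefore, the order from slowest to fastest is: C < A < B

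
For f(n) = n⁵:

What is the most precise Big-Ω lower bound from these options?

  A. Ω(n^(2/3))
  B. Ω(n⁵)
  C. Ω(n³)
B

f(n) = n⁵ is Ω(n⁵).
All listed options are valid Big-Ω bounds (lower bounds),
but Ω(n⁵) is the tightest (largest valid bound).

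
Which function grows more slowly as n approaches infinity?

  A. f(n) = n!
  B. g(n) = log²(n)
B

f(n) = n! is O(n!), while g(n) = log²(n) is O(log² n).
Since O(log² n) grows slower than O(n!), g(n) is dominated.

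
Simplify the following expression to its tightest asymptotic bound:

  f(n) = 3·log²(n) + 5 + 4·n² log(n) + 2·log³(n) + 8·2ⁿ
Θ(2ⁿ)

Order the terms by growth rate: 5 ≺ 3·log²(n) ≺ 2·log³(n) ≺ 4·n² log(n) ≺ 8·2ⁿ.
The fastest-growing term 8·2ⁿ dominates as n → ∞; dropping its constant factor gives Θ(2ⁿ).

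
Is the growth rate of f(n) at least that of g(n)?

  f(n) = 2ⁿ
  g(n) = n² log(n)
True

f(n) = 2ⁿ is O(2ⁿ), and g(n) = n² log(n) is O(n² log n).
Since O(2ⁿ) grows at least as fast as O(n² log n), f(n) = Ω(g(n)) is true.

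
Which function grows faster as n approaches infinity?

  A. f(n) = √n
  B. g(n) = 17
A

f(n) = √n is O(√n), while g(n) = 17 is O(1).
Since O(√n) grows faster than O(1), f(n) dominates.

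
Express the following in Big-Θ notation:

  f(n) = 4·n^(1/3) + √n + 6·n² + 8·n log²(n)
Θ(n²)

Order the terms by growth rate: 4·n^(1/3) ≺ √n ≺ 8·n log²(n) ≺ 6·n².
The fastest-growing term 6·n² dominates as n → ∞; dropping its constant factor gives Θ(n²).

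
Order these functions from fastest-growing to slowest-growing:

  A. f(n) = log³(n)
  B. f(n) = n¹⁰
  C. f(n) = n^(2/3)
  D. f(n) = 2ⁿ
D > B > C > A

Comparing growth rates:
D = 2ⁿ is O(2ⁿ)
B = n¹⁰ is O(n¹⁰)
C = n^(2/3) is O(n^(2/3))
A = log³(n) is O(log³ n)

Therefore, the order from fastest to slowest is: D > B > C > A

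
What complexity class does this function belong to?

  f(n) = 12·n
O(n)

The dominant term in 12·n is 12·n, which is Θ(n).
Constants are absorbed, so the tightest bound is O(n).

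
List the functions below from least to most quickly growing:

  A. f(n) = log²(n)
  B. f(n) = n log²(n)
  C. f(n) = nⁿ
A < B < C

Comparing growth rates:
A = log²(n) is O(log² n)
B = n log²(n) is O(n log² n)
C = nⁿ is O(nⁿ)

Therefore, the order from slowest to fastest is: A < B < C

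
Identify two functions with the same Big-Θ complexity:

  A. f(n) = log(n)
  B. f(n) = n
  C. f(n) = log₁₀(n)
A and C

Examining each function:
  A. log(n) is O(log n)
  B. n is O(n)
  C. log₁₀(n) is O(log n)

Functions A and C both have the same complexity class.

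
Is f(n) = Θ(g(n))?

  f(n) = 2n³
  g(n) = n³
True

f(n) = 2n³ and g(n) = n³ are both O(n³).
Since they have the same asymptotic growth rate, f(n) = Θ(g(n)) is true.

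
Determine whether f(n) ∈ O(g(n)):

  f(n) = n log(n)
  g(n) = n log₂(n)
True

f(n) = n log(n) and g(n) = n log₂(n) are both O(n log n).
Big-O permits equal growth rates (f ≤ c·g for some c), so f(n) = O(g(n)) is true.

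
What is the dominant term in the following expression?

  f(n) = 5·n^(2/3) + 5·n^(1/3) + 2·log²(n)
5·n^(2/3)

Looking at each term:
  - 5·n^(2/3) is O(n^(2/3))
  - 5·n^(1/3) is O(n^(1/3))
  - 2·log²(n) is O(log² n)

The term 5·n^(2/3) (O(n^(2/3))) grows fastest and dominates all others.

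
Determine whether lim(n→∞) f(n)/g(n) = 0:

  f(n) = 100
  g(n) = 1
False

f(n) = 100 is O(1), and g(n) = 1 is O(1).
Since they have the same growth rate, f(n) = o(g(n)) is false.
(f = o(g) requires f to grow strictly slower, not equal.)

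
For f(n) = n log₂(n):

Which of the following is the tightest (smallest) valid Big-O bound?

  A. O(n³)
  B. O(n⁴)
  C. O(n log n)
C

f(n) = n log₂(n) is O(n log n).
All listed options are valid Big-O bounds (upper bounds),
but O(n log n) is the tightest (smallest valid bound).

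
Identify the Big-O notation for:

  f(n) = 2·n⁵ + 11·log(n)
O(n⁵)

The dominant term in 2·n⁵ + 11·log(n) is 2·n⁵, which is Θ(n⁵).
Lower-order terms (11·log(n)) are asymptotically negligible.
Constants are absorbed, so the tightest bound is O(n⁵).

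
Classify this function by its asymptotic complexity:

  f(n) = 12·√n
O(√n)

The dominant term in 12·√n is 12·√n, which is Θ(√n).
Constants are absorbed, so the tightest bound is O(√n).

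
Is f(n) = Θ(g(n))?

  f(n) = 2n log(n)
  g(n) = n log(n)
True

f(n) = 2n log(n) and g(n) = n log(n) are both O(n log n).
Since they have the same asymptotic growth rate, f(n) = Θ(g(n)) is true.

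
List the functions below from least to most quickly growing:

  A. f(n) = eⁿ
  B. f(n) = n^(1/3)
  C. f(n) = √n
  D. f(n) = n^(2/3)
B < C < D < A

Comparing growth rates:
B = n^(1/3) is O(n^(1/3))
C = √n is O(√n)
D = n^(2/3) is O(n^(2/3))
A = eⁿ is O(eⁿ)

Therefore, the order from slowest to fastest is: B < C < D < A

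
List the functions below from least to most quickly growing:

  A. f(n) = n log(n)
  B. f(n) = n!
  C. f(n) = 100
C < A < B

Comparing growth rates:
C = 100 is O(1)
A = n log(n) is O(n log n)
B = n! is O(n!)

Therefore, the order from slowest to fastest is: C < A < B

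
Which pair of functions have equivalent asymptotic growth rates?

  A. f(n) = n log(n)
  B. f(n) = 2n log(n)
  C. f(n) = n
A and B

Examining each function:
  A. n log(n) is O(n log n)
  B. 2n log(n) is O(n log n)
  C. n is O(n)

Functions A and B both have the same complexity class.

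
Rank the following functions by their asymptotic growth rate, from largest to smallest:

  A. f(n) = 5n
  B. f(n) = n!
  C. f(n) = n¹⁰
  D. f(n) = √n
B > C > A > D

Comparing growth rates:
B = n! is O(n!)
C = n¹⁰ is O(n¹⁰)
A = 5n is O(n)
D = √n is O(√n)

Therefore, the order from fastest to slowest is: B > C > A > D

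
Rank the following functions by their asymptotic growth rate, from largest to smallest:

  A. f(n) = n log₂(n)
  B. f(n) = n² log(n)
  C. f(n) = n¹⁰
C > B > A

Comparing growth rates:
C = n¹⁰ is O(n¹⁰)
B = n² log(n) is O(n² log n)
A = n log₂(n) is O(n log n)

Therefore, the order from fastest to slowest is: C > B > A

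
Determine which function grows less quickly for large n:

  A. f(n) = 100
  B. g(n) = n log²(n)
A

f(n) = 100 is O(1), while g(n) = n log²(n) is O(n log² n).
Since O(1) grows slower than O(n log² n), f(n) is dominated.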